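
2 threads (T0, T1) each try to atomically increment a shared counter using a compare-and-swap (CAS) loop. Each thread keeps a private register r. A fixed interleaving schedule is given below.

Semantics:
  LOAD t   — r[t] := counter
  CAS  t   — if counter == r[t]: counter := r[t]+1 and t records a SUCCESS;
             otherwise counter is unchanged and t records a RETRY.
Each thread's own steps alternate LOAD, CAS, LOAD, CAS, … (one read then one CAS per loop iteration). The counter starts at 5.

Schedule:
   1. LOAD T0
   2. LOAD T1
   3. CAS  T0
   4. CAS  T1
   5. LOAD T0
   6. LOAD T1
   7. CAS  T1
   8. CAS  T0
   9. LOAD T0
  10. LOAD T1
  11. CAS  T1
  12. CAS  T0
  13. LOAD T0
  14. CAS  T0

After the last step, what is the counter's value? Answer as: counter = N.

counter = 9

T0 LOAD — after: cnt=5, r=5 — load
T1 LOAD — after: cnt=5, r=5 — load
T0 CAS — after: cnt=6, r=5 — ok
T1 CAS — after: cnt=6, r=5 — retry
T0 LOAD — after: cnt=6, r=6 — load
T1 LOAD — after: cnt=6, r=6 — load
T1 CAS — after: cnt=7, r=6 — ok
T0 CAS — after: cnt=7, r=6 — retry
T0 LOAD — after: cnt=7, r=7 — load
T1 LOAD — after: cnt=7, r=7 — load
T1 CAS — after: cnt=8, r=7 — ok
T0 CAS — after: cnt=8, r=7 — retry
T0 LOAD — after: cnt=8, r=8 — load
T0 CAS — after: cnt=9, r=8 — ok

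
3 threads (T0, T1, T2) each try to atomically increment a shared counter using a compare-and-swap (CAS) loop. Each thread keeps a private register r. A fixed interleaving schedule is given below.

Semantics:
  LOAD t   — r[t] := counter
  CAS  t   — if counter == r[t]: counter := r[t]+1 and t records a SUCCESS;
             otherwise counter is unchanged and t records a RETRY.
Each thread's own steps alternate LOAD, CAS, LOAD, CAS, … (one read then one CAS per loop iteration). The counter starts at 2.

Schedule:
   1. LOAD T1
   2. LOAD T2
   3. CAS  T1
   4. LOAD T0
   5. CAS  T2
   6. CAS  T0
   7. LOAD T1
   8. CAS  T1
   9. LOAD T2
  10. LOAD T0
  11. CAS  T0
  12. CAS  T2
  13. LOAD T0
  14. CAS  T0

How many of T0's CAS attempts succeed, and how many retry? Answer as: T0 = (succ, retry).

T0 = (3, 0)

T1 LOAD — after: cnt=2, r=2 — load
T2 LOAD — after: cnt=2, r=2 — load
T1 CAS — after: cnt=3, r=2 — ok
T0 LOAD — after: cnt=3, r=3 — load
T2 CAS — after: cnt=3, r=2 — retry
T0 CAS — after: cnt=4, r=3 — ok
T1 LOAD — after: cnt=4, r=4 — load
T1 CAS — after: cnt=5, r=4 — ok
T2 LOAD — after: cnt=5, r=5 — load
T0 LOAD — after: cnt=5, r=5 — load
T0 CAS — after: cnt=6, r=5 — ok
T2 CAS — after: cnt=6, r=5 — retry
T0 LOAD — after: cnt=6, r=6 — load
T0 CAS — after: cnt=7, r=6 — ok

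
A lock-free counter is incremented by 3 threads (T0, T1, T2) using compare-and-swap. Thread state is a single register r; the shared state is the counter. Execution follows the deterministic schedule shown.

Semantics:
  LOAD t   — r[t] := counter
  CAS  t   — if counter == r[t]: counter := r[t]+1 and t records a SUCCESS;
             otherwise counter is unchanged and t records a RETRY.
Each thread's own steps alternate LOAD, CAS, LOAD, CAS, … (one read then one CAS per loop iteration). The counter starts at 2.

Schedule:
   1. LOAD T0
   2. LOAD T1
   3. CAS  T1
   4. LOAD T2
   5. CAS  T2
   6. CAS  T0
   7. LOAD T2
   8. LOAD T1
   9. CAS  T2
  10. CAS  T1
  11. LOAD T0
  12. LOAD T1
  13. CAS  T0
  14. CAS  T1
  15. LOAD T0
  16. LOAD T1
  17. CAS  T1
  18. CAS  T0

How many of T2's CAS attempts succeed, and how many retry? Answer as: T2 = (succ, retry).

   1) LOAD T0:  M=2  r_T0=2
   2) LOAD T1:  M=2  r_T1=2
   3) CAS  T1:  M=3  r_T1=2 ✓
   4) LOAD T2:  M=3  r_T2=3
   5) CAS  T2:  M=4  r_T2=3 ✓
   6) CAS  T0:  M=4  r_T0=2 ✗
   7) LOAD T2:  M=4  r_T2=4
   8) LOAD T1:  M=4  r_T1=4
   9) CAS  T2:  M=5  r_T2=4 ✓
  10) CAS  T1:  M=5  r_T1=4 ✗
  11) LOAD T0:  M=5  r_T0=5
  12) LOAD T1:  M=5  r_T1=5
  13) CAS  T0:  M=6  r_T0=5 ✓
  14) CAS  T1:  M=6  r_T1=5 ✗
  15) LOAD T0:  M=6  r_T0=6
  16) LOAD T1:  M=6  r_T1=6
  17) CAS  T1:  M=7  r_T1=6 ✓
  18) CAS  T0:  M=7  r_T0=6 ✗

T2 = (2, 0)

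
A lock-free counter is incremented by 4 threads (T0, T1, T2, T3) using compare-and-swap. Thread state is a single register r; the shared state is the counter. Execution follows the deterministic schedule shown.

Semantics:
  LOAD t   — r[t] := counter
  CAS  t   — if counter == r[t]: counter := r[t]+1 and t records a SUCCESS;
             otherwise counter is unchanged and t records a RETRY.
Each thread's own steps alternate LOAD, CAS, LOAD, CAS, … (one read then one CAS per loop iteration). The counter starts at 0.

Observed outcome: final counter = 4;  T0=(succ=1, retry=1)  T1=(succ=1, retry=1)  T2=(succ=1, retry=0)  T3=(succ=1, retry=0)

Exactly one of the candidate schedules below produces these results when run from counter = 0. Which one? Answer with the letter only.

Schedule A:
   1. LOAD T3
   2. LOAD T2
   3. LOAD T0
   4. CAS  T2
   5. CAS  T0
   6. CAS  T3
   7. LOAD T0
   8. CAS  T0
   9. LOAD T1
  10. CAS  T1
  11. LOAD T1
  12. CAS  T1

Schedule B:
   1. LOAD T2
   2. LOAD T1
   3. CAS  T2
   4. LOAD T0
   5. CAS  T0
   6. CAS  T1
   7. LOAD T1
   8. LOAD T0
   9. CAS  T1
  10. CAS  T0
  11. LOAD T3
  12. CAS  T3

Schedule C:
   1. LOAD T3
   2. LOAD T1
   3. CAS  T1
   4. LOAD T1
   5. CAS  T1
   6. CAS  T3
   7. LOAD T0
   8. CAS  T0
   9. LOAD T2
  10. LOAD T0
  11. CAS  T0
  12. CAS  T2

B

Run B:
#1 T2 reads 0
#2 T1 reads 0
#3 T2 CAS(0→1) writes; counter now 1
#4 T0 reads 1
#5 T0 CAS(1→2) writes; counter now 2
#6 T1 CAS(0→1) fails; counter now 2
#7 T1 reads 2
#8 T0 reads 2
#9 T1 CAS(2→3) writes; counter now 3
#10 T0 CAS(2→3) fails; counter now 3
#11 T3 reads 3
#12 T3 CAS(3→4) writes; counter now 4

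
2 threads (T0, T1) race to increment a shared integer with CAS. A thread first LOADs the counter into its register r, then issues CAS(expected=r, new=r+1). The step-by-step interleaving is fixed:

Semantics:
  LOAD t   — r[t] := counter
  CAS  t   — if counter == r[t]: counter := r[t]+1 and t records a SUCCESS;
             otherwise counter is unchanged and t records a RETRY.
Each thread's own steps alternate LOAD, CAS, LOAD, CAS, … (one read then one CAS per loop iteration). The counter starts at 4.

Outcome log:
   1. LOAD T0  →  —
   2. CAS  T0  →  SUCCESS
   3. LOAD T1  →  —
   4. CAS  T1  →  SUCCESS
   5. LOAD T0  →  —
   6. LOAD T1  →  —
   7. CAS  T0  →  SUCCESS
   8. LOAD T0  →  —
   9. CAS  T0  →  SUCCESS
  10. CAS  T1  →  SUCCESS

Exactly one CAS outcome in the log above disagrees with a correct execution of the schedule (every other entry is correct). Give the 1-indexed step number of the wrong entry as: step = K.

step = 10

Re-executing:
1. LOAD T0 → mem=4 r[T0]=4 [LOAD]
2. CAS T0 → mem=5 r[T0]=4 [OK]
3. LOAD T1 → mem=5 r[T1]=5 [LOAD]
4. CAS T1 → mem=6 r[T1]=5 [OK]
5. LOAD T0 → mem=6 r[T0]=6 [LOAD]
6. LOAD T1 → mem=6 r[T1]=6 [LOAD]
7. CAS T0 → mem=7 r[T0]=6 [OK]
8. LOAD T0 → mem=7 r[T0]=7 [LOAD]
9. CAS T0 → mem=8 r[T0]=7 [OK]
10. CAS T1 → mem=8 r[T1]=6 [RETRY]
Mismatch at 10.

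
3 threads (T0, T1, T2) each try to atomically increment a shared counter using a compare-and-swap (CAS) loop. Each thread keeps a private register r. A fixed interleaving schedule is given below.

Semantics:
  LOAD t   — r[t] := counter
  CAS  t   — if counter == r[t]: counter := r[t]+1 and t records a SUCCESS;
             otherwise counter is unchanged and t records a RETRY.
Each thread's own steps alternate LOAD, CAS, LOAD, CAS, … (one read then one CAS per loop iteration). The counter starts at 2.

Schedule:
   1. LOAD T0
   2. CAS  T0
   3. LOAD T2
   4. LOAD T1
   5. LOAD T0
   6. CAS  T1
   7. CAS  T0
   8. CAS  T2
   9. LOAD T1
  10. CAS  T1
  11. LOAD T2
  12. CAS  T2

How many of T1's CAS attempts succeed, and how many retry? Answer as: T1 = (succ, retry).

T1 = (2, 0)

1. LOAD T0 → mem=2 r[T0]=2 [LOAD]
2. CAS T0 → mem=3 r[T0]=2 [OK]
3. LOAD T2 → mem=3 r[T2]=3 [LOAD]
4. LOAD T1 → mem=3 r[T1]=3 [LOAD]
5. LOAD T0 → mem=3 r[T0]=3 [LOAD]
6. CAS T1 → mem=4 r[T1]=3 [OK]
7. CAS T0 → mem=4 r[T0]=3 [RETRY]
8. CAS T2 → mem=4 r[T2]=3 [RETRY]
9. LOAD T1 → mem=4 r[T1]=4 [LOAD]
10. CAS T1 → mem=5 r[T1]=4 [OK]
11. LOAD T2 → mem=5 r[T2]=5 [LOAD]
12. CAS T2 → mem=6 r[T2]=5 [OK]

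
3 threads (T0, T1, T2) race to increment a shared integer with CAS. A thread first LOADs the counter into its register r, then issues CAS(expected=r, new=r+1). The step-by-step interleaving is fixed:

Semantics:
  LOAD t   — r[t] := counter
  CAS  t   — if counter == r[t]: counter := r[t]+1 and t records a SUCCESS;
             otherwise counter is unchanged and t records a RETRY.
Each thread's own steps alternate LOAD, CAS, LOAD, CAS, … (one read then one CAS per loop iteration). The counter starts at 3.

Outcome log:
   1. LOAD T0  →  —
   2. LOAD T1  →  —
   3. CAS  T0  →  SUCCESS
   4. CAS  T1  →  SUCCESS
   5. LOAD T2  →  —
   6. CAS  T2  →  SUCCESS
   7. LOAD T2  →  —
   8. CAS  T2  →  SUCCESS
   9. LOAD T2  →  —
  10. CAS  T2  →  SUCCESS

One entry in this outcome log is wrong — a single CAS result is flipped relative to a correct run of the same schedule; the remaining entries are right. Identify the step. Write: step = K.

step = 4

Correct run:
1. LOAD T0 → mem=3 r[T0]=3 [LOAD]
2. LOAD T1 → mem=3 r[T1]=3 [LOAD]
3. CAS T0 → mem=4 r[T0]=3 [OK]
4. CAS T1 → mem=4 r[T1]=3 [RETRY]
5. LOAD T2 → mem=4 r[T2]=4 [LOAD]
6. CAS T2 → mem=5 r[T2]=4 [OK]
7. LOAD T2 → mem=5 r[T2]=5 [LOAD]
8. CAS T2 → mem=6 r[T2]=5 [OK]
9. LOAD T2 → mem=6 r[T2]=6 [LOAD]
10. CAS T2 → mem=7 r[T2]=6 [OK]
Flip is step 4.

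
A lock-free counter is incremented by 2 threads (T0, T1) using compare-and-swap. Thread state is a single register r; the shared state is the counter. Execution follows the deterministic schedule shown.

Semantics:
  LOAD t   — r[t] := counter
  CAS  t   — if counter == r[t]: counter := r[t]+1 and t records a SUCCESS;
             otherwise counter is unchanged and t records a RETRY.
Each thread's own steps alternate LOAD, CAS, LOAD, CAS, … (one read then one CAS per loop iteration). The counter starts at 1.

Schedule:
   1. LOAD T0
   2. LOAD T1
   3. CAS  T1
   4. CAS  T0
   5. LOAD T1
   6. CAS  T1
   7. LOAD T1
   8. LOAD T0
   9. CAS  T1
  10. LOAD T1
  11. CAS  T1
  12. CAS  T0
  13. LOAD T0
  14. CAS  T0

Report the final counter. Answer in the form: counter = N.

counter = 6

1. LOAD T0 → mem=1 r[T0]=1 [LOAD]
2. LOAD T1 → mem=1 r[T1]=1 [LOAD]
3. CAS T1 → mem=2 r[T1]=1 [OK]
4. CAS T0 → mem=2 r[T0]=1 [RETRY]
5. LOAD T1 → mem=2 r[T1]=2 [LOAD]
6. CAS T1 → mem=3 r[T1]=2 [OK]
7. LOAD T1 → mem=3 r[T1]=3 [LOAD]
8. LOAD T0 → mem=3 r[T0]=3 [LOAD]
9. CAS T1 → mem=4 r[T1]=3 [OK]
10. LOAD T1 → mem=4 r[T1]=4 [LOAD]
11. CAS T1 → mem=5 r[T1]=4 [OK]
12. CAS T0 → mem=5 r[T0]=3 [RETRY]
13. LOAD T0 → mem=5 r[T0]=5 [LOAD]
14. CAS T0 → mem=6 r[T0]=5 [OK]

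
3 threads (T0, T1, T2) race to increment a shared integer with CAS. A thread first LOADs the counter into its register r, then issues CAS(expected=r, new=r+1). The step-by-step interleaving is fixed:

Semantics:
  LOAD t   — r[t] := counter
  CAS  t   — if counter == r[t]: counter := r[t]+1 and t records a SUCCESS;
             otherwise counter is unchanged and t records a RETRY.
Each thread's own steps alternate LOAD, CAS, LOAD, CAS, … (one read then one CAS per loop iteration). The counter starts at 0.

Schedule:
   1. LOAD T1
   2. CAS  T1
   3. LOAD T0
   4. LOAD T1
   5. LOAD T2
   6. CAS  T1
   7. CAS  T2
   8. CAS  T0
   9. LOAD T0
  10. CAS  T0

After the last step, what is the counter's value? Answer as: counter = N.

counter = 3

step 1: T1 LOAD ⇒ load; ctr=0 reg=0
step 2: T1 CAS ⇒ ok; ctr=1 reg=0
step 3: T0 LOAD ⇒ load; ctr=1 reg=1
step 4: T1 LOAD ⇒ load; ctr=1 reg=1
step 5: T2 LOAD ⇒ load; ctr=1 reg=1
step 6: T1 CAS ⇒ ok; ctr=2 reg=1
step 7: T2 CAS ⇒ retry; ctr=2 reg=1
step 8: T0 CAS ⇒ retry; ctr=2 reg=1
step 9: T0 LOAD ⇒ load; ctr=2 reg=2
step 10: T0 CAS ⇒ ok; ctr=3 reg=2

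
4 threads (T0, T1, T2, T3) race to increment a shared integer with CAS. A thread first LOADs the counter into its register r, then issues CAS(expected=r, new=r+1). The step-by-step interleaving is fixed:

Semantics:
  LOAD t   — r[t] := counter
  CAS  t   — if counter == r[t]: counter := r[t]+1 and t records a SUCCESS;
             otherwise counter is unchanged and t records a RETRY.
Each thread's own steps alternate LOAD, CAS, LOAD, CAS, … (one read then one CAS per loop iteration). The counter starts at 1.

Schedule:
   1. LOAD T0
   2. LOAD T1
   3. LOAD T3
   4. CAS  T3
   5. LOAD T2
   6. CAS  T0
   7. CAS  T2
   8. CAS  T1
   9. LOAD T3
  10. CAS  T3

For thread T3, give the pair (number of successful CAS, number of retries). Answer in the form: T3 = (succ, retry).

#1 T0 reads 1
#2 T1 reads 1
#3 T3 reads 1
#4 T3 CAS(1→2) writes; counter now 2
#5 T2 reads 2
#6 T0 CAS(1→2) fails; counter now 2
#7 T2 CAS(2→3) writes; counter now 3
#8 T1 CAS(1→2) fails; counter now 3
#9 T3 reads 3
#10 T3 CAS(3→4) writes; counter now 4

T3 = (2, 0)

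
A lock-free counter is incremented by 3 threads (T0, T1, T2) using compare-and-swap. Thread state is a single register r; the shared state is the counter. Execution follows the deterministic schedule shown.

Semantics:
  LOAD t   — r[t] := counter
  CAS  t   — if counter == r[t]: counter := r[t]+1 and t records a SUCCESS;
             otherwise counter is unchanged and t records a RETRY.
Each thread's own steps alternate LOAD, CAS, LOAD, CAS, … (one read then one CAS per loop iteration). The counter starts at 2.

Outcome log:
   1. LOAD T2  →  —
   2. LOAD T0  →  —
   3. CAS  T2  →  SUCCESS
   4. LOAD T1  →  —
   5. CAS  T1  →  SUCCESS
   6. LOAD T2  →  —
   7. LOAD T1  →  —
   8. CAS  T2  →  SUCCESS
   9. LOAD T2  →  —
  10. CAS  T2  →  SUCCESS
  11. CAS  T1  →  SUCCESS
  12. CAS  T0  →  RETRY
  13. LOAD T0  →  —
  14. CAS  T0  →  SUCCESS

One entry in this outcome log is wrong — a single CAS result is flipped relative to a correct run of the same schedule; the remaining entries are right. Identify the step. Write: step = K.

step = 11

Reference trace:
   1) LOAD T2:  M=2  r_T2=2
   2) LOAD T0:  M=2  r_T0=2
   3) CAS  T2:  M=3  r_T2=2 ✓
   4) LOAD T1:  M=3  r_T1=3
   5) CAS  T1:  M=4  r_T1=3 ✓
   6) LOAD T2:  M=4  r_T2=4
   7) LOAD T1:  M=4  r_T1=4
   8) CAS  T2:  M=5  r_T2=4 ✓
   9) LOAD T2:  M=5  r_T2=5
  10) CAS  T2:  M=6  r_T2=5 ✓
  11) CAS  T1:  M=6  r_T1=4 ✗
  12) CAS  T0:  M=6  r_T0=2 ✗
  13) LOAD T0:  M=6  r_T0=6
  14) CAS  T0:  M=7  r_T0=6 ✓
Flip is step 11.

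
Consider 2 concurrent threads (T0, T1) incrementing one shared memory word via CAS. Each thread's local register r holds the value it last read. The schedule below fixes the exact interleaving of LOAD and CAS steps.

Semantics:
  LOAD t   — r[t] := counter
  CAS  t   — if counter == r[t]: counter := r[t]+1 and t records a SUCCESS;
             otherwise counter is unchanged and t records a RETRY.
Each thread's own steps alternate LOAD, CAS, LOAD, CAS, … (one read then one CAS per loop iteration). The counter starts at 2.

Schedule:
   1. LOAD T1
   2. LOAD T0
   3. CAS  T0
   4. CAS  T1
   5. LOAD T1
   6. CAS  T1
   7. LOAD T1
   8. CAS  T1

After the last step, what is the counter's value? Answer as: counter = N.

counter = 5

1. LOAD T1 → mem=2 r[T1]=2 [LOAD]
2. LOAD T0 → mem=2 r[T0]=2 [LOAD]
3. CAS T0 → mem=3 r[T0]=2 [OK]
4. CAS T1 → mem=3 r[T1]=2 [RETRY]
5. LOAD T1 → mem=3 r[T1]=3 [LOAD]
6. CAS T1 → mem=4 r[T1]=3 [OK]
7. LOAD T1 → mem=4 r[T1]=4 [LOAD]
8. CAS T1 → mem=5 r[T1]=4 [OK]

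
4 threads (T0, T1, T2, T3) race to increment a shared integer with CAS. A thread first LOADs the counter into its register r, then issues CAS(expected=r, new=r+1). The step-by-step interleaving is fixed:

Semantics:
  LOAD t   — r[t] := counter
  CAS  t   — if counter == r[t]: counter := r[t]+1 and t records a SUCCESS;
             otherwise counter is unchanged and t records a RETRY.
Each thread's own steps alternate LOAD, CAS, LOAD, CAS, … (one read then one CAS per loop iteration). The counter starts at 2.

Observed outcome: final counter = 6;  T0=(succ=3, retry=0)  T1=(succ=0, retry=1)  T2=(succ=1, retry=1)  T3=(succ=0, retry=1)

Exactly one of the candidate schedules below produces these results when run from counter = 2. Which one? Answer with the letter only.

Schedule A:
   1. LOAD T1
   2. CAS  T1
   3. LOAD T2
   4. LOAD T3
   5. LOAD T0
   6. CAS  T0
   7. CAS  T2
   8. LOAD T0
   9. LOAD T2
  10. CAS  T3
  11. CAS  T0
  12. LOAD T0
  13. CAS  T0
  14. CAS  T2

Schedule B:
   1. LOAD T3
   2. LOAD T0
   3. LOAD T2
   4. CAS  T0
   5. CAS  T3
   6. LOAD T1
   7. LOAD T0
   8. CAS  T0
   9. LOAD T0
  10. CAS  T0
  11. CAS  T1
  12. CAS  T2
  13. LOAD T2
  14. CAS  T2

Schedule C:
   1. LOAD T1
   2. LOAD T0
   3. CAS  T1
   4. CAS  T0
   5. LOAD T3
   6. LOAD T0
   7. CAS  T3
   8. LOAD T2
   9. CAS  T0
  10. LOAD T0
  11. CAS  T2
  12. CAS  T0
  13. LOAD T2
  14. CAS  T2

Tracing schedule B:
[1] T3.load  rd  (counter 2, T3.r 2)
[2] T0.load  rd  (counter 2, T0.r 2)
[3] T2.load  rd  (counter 2, T2.r 2)
[4] T0.cas  hit  (counter 3, T0.r 2)
[5] T3.cas  miss  (counter 3, T3.r 2)
[6] T1.load  rd  (counter 3, T1.r 3)
[7] T0.load  rd  (counter 3, T0.r 3)
[8] T0.cas  hit  (counter 4, T0.r 3)
[9] T0.load  rd  (counter 4, T0.r 4)
[10] T0.cas  hit  (counter 5, T0.r 4)
[11] T1.cas  miss  (counter 5, T1.r 3)
[12] T2.cas  miss  (counter 5, T2.r 2)
[13] T2.load  rd  (counter 5, T2.r 5)
[14] T2.cas  hit  (counter 6, T2.r 5)

B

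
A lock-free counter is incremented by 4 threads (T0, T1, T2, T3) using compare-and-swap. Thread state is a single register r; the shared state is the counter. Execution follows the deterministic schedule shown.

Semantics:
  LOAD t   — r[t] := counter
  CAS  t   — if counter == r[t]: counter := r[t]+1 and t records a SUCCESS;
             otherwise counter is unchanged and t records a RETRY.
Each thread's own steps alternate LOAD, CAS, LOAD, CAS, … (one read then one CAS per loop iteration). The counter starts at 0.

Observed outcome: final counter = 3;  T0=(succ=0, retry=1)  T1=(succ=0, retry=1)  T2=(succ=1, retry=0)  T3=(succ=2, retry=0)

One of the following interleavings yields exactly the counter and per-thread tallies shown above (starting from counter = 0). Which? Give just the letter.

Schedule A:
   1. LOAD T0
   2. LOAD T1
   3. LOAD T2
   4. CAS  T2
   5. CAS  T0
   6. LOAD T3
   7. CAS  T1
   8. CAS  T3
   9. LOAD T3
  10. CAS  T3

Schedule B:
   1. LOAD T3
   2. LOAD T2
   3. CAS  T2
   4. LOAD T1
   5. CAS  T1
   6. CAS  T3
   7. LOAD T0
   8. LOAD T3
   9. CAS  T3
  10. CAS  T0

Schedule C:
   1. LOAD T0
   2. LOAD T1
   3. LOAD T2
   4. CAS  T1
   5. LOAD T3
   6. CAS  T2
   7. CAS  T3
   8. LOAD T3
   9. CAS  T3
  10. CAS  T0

Tracing schedule A:
[1] T0.load  rd  (counter 0, T0.r 0)
[2] T1.load  rd  (counter 0, T1.r 0)
[3] T2.load  rd  (counter 0, T2.r 0)
[4] T2.cas  hit  (counter 1, T2.r 0)
[5] T0.cas  miss  (counter 1, T0.r 0)
[6] T3.load  rd  (counter 1, T3.r 1)
[7] T1.cas  miss  (counter 1, T1.r 0)
[8] T3.cas  hit  (counter 2, T3.r 1)
[9] T3.load  rd  (counter 2, T3.r 2)
[10] T3.cas  hit  (counter 3, T3.r 2)

A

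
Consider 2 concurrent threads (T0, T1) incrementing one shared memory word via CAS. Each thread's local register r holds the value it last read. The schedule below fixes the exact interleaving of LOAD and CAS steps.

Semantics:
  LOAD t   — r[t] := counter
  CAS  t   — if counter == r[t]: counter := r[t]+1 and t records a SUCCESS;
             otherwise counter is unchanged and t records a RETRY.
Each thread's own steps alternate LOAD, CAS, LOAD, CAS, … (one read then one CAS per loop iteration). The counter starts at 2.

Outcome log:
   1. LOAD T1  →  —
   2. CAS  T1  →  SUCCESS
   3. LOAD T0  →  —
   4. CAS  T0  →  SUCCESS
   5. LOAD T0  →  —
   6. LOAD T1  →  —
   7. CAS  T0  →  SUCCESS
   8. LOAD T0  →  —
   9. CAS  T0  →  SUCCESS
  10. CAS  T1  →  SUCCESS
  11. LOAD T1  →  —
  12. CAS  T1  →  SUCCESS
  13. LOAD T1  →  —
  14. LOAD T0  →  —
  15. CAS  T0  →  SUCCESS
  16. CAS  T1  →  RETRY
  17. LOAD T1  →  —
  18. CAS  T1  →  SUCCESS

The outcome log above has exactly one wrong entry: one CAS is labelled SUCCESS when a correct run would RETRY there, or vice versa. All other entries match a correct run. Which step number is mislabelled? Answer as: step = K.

Reference trace:
T1 LOAD — after: cnt=2, r=2 — load
T1 CAS — after: cnt=3, r=2 — ok
T0 LOAD — after: cnt=3, r=3 — load
T0 CAS — after: cnt=4, r=3 — ok
T0 LOAD — after: cnt=4, r=4 — load
T1 LOAD — after: cnt=4, r=4 — load
T0 CAS — after: cnt=5, r=4 — ok
T0 LOAD — after: cnt=5, r=5 — load
T0 CAS — after: cnt=6, r=5 — ok
T1 CAS — after: cnt=6, r=4 — retry
T1 LOAD — after: cnt=6, r=6 — load
T1 CAS — after: cnt=7, r=6 — ok
T1 LOAD — after: cnt=7, r=7 — load
T0 LOAD — after: cnt=7, r=7 — load
T0 CAS — after: cnt=8, r=7 — ok
T1 CAS — after: cnt=8, r=7 — retry
T1 LOAD — after: cnt=8, r=8 — load
T1 CAS — after: cnt=9, r=8 — ok
Log disagrees first at step 10.

step = 10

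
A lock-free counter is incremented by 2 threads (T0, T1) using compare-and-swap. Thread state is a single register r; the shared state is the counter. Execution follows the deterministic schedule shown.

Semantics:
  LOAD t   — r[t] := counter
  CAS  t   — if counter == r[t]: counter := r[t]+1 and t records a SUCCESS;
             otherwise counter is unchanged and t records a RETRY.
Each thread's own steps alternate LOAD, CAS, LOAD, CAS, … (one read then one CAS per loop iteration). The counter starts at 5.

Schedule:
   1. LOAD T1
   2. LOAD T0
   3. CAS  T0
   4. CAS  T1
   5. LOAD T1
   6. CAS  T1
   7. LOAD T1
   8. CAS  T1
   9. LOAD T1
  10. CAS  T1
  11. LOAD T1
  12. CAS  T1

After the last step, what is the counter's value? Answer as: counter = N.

counter = 10

T1 LOAD — after: cnt=5, r=5 — load
T0 LOAD — after: cnt=5, r=5 — load
T0 CAS — after: cnt=6, r=5 — ok
T1 CAS — after: cnt=6, r=5 — retry
T1 LOAD — after: cnt=6, r=6 — load
T1 CAS — after: cnt=7, r=6 — ok
T1 LOAD — after: cnt=7, r=7 — load
T1 CAS — after: cnt=8, r=7 — ok
T1 LOAD — after: cnt=8, r=8 — load
T1 CAS — after: cnt=9, r=8 — ok
T1 LOAD — after: cnt=9, r=9 — load
T1 CAS — after: cnt=10, r=9 — ok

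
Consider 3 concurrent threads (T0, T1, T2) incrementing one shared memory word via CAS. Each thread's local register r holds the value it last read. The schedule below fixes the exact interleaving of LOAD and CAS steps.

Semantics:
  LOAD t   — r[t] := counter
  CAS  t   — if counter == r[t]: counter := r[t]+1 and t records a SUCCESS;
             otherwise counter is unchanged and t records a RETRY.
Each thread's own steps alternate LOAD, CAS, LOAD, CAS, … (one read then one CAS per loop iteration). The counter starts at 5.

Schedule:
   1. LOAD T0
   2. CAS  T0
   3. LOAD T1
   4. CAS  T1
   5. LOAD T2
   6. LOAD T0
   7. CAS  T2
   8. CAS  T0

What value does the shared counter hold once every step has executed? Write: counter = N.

1. LOAD T0 → mem=5 r[T0]=5 [LOAD]
2. CAS T0 → mem=6 r[T0]=5 [OK]
3. LOAD T1 → mem=6 r[T1]=6 [LOAD]
4. CAS T1 → mem=7 r[T1]=6 [OK]
5. LOAD T2 → mem=7 r[T2]=7 [LOAD]
6. LOAD T0 → mem=7 r[T0]=7 [LOAD]
7. CAS T2 → mem=8 r[T2]=7 [OK]
8. CAS T0 → mem=8 r[T0]=7 [RETRY]

counter = 8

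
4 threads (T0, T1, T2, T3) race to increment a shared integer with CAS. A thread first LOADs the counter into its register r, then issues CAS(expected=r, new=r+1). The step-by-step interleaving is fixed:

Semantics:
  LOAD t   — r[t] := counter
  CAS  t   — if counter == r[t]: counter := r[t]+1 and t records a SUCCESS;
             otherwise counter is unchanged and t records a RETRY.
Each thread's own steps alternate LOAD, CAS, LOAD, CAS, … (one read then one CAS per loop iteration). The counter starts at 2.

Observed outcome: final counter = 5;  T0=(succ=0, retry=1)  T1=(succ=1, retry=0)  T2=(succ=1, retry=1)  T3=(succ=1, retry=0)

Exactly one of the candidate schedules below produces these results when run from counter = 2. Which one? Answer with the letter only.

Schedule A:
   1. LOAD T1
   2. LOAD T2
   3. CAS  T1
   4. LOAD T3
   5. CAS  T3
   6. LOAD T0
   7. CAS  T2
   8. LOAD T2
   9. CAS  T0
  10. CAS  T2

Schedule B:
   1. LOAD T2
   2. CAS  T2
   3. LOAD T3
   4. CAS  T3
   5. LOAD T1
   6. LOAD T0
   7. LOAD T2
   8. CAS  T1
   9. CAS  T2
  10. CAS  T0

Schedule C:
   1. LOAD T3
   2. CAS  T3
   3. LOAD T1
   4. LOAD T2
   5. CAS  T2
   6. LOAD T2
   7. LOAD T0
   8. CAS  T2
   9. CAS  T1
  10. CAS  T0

B

Tracing schedule B:
[1] T2.load  rd  (counter 2, T2.r 2)
[2] T2.cas  hit  (counter 3, T2.r 2)
[3] T3.load  rd  (counter 3, T3.r 3)
[4] T3.cas  hit  (counter 4, T3.r 3)
[5] T1.load  rd  (counter 4, T1.r 4)
[6] T0.load  rd  (counter 4, T0.r 4)
[7] T2.load  rd  (counter 4, T2.r 4)
[8] T1.cas  hit  (counter 5, T1.r 4)
[9] T2.cas  miss  (counter 5, T2.r 4)
[10] T0.cas  miss  (counter 5, T0.r 4)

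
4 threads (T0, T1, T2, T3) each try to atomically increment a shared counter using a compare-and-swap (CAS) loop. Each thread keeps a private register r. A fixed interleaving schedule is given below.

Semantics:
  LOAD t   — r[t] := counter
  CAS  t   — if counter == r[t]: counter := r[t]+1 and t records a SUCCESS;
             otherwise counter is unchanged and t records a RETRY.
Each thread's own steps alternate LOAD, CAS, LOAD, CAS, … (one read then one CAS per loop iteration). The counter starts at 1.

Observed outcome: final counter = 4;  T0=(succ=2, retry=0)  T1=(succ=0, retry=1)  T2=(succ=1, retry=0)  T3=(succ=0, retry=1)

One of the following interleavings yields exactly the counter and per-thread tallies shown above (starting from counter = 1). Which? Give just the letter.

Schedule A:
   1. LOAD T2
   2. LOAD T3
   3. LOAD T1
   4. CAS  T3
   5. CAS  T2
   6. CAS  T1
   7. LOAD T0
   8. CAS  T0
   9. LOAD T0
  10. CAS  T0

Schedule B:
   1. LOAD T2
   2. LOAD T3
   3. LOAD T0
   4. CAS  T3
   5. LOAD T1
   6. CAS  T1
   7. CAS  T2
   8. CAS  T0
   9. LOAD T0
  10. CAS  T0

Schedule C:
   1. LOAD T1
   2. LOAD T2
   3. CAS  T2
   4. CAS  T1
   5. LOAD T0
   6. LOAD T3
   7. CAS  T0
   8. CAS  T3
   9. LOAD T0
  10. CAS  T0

Tracing schedule C:
   1) LOAD T1:  M=1  r_T1=1
   2) LOAD T2:  M=1  r_T2=1
   3) CAS  T2:  M=2  r_T2=1 ✓
   4) CAS  T1:  M=2  r_T1=1 ✗
   5) LOAD T0:  M=2  r_T0=2
   6) LOAD T3:  M=2  r_T3=2
   7) CAS  T0:  M=3  r_T0=2 ✓
   8) CAS  T3:  M=3  r_T3=2 ✗
   9) LOAD T0:  M=3  r_T0=3
  10) CAS  T0:  M=4  r_T0=3 ✓

C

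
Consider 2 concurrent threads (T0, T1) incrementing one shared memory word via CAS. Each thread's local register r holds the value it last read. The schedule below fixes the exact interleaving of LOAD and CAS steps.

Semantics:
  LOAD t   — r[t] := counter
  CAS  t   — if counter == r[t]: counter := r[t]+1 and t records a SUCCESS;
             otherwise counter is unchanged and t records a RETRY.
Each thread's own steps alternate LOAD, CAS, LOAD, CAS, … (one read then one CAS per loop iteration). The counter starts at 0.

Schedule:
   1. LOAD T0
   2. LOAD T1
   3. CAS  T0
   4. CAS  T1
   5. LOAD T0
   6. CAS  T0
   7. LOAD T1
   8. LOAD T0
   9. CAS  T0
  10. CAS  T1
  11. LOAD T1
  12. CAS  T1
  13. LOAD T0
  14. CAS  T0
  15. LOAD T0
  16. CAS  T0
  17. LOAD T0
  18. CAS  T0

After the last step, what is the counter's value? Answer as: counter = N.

#1 T0 reads 0
#2 T1 reads 0
#3 T0 CAS(0→1) writes; counter now 1
#4 T1 CAS(0→1) fails; counter now 1
#5 T0 reads 1
#6 T0 CAS(1→2) writes; counter now 2
#7 T1 reads 2
#8 T0 reads 2
#9 T0 CAS(2→3) writes; counter now 3
#10 T1 CAS(2→3) fails; counter now 3
#11 T1 reads 3
#12 T1 CAS(3→4) writes; counter now 4
#13 T0 reads 4
#14 T0 CAS(4→5) writes; counter now 5
#15 T0 reads 5
#16 T0 CAS(5→6) writes; counter now 6
#17 T0 reads 6
#18 T0 CAS(6→7) writes; counter now 7

counter = 7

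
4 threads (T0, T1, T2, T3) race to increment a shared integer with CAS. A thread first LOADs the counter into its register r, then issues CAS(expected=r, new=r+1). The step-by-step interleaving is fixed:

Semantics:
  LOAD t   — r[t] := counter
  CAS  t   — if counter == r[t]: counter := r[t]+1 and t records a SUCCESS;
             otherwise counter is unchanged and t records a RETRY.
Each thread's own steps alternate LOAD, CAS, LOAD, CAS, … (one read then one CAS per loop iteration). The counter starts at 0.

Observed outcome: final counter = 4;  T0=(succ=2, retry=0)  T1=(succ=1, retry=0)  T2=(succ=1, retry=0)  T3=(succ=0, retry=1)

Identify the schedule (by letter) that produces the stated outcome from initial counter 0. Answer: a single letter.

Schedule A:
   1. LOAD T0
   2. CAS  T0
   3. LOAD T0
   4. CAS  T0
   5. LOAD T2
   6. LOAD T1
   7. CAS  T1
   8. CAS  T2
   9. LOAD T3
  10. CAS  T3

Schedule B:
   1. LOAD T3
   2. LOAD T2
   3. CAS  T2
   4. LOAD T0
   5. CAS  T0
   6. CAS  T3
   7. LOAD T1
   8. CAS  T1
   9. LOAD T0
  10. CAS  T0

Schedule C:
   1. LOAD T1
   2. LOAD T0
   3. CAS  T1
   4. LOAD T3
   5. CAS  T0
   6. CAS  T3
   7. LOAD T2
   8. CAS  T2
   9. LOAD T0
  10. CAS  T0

Tracing schedule B:
   1) LOAD T3:  M=0  r_T3=0
   2) LOAD T2:  M=0  r_T2=0
   3) CAS  T2:  M=1  r_T2=0 ✓
   4) LOAD T0:  M=1  r_T0=1
   5) CAS  T0:  M=2  r_T0=1 ✓
   6) CAS  T3:  M=2  r_T3=0 ✗
   7) LOAD T1:  M=2  r_T1=2
   8) CAS  T1:  M=3  r_T1=2 ✓
   9) LOAD T0:  M=3  r_T0=3
  10) CAS  T0:  M=4  r_T0=3 ✓

B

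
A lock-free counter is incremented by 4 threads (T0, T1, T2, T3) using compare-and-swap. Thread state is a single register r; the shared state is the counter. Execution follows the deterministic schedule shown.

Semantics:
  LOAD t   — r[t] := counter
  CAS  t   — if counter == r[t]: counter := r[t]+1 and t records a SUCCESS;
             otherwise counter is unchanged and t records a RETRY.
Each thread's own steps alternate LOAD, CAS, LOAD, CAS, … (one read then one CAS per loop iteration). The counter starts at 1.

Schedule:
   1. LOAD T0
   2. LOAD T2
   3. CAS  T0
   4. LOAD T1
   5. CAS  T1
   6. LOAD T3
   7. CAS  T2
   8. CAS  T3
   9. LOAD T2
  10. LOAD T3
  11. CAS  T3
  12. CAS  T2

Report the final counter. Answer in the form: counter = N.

counter = 5

T0 LOAD — after: cnt=1, r=1 — load
T2 LOAD — after: cnt=1, r=1 — load
T0 CAS — after: cnt=2, r=1 — ok
T1 LOAD — after: cnt=2, r=2 — load
T1 CAS — after: cnt=3, r=2 — ok
T3 LOAD — after: cnt=3, r=3 — load
T2 CAS — after: cnt=3, r=1 — retry
T3 CAS — after: cnt=4, r=3 — ok
T2 LOAD — after: cnt=4, r=4 — load
T3 LOAD — after: cnt=4, r=4 — load
T3 CAS — after: cnt=5, r=4 — ok
T2 CAS — after: cnt=5, r=4 — retry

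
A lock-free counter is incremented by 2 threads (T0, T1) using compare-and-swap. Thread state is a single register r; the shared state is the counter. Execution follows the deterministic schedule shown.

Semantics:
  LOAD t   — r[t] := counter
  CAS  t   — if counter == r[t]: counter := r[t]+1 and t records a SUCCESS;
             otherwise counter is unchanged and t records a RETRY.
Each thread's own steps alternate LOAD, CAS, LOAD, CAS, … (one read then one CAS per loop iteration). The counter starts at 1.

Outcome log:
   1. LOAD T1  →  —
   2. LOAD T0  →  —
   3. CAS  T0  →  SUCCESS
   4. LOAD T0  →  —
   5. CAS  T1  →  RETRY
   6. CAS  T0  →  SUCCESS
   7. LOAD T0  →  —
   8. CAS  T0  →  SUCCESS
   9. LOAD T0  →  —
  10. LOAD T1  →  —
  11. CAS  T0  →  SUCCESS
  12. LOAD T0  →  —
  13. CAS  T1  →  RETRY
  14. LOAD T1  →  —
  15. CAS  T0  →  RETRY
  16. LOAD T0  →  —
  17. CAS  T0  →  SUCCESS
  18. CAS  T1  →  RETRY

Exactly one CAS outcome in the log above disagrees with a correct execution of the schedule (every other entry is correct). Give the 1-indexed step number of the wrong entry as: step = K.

step = 15

Correct run:
1. LOAD T1 → mem=1 r[T1]=1 [LOAD]
2. LOAD T0 → mem=1 r[T0]=1 [LOAD]
3. CAS T0 → mem=2 r[T0]=1 [OK]
4. LOAD T0 → mem=2 r[T0]=2 [LOAD]
5. CAS T1 → mem=2 r[T1]=1 [RETRY]
6. CAS T0 → mem=3 r[T0]=2 [OK]
7. LOAD T0 → mem=3 r[T0]=3 [LOAD]
8. CAS T0 → mem=4 r[T0]=3 [OK]
9. LOAD T0 → mem=4 r[T0]=4 [LOAD]
10. LOAD T1 → mem=4 r[T1]=4 [LOAD]
11. CAS T0 → mem=5 r[T0]=4 [OK]
12. LOAD T0 → mem=5 r[T0]=5 [LOAD]
13. CAS T1 → mem=5 r[T1]=4 [RETRY]
14. LOAD T1 → mem=5 r[T1]=5 [LOAD]
15. CAS T0 → mem=6 r[T0]=5 [OK]
16. LOAD T0 → mem=6 r[T0]=6 [LOAD]
17. CAS T0 → mem=7 r[T0]=6 [OK]
18. CAS T1 → mem=7 r[T1]=5 [RETRY]
Flip is step 15.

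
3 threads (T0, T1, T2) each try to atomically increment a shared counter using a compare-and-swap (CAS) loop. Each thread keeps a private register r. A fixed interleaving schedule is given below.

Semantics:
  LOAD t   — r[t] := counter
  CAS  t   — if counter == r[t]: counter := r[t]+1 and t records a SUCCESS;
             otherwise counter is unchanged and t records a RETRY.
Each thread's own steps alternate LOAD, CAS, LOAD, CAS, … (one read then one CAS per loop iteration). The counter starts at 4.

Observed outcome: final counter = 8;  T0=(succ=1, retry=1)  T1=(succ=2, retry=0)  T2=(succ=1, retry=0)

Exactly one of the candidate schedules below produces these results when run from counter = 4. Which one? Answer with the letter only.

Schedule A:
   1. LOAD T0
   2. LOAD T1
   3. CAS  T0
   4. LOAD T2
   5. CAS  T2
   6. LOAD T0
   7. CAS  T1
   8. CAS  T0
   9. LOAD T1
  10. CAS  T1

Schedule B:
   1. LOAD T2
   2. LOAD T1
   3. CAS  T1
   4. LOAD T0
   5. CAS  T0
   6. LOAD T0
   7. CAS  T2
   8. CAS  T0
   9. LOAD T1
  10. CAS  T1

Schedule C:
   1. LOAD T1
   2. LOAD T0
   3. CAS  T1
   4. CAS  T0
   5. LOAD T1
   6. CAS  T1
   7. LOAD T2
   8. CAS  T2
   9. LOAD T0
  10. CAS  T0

C

Simulating candidate C:
T1 LOAD — after: cnt=4, r=4 — load
T0 LOAD — after: cnt=4, r=4 — load
T1 CAS — after: cnt=5, r=4 — ok
T0 CAS — after: cnt=5, r=4 — retry
T1 LOAD — after: cnt=5, r=5 — load
T1 CAS — after: cnt=6, r=5 — ok
T2 LOAD — after: cnt=6, r=6 — load
T2 CAS — after: cnt=7, r=6 — ok
T0 LOAD — after: cnt=7, r=7 — load
T0 CAS — after: cnt=8, r=7 — ok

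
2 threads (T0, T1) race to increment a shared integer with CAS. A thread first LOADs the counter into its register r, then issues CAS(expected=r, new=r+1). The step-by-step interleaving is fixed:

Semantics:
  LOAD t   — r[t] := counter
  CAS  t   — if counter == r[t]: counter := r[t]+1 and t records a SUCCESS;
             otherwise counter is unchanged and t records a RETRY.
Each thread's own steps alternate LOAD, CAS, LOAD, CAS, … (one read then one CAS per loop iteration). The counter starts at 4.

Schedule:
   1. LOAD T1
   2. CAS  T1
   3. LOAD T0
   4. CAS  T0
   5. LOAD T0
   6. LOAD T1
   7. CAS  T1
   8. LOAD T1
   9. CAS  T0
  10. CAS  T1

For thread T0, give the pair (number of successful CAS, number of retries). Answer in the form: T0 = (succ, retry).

step 1: T1 LOAD ⇒ load; ctr=4 reg=4
step 2: T1 CAS ⇒ ok; ctr=5 reg=4
step 3: T0 LOAD ⇒ load; ctr=5 reg=5
step 4: T0 CAS ⇒ ok; ctr=6 reg=5
step 5: T0 LOAD ⇒ load; ctr=6 reg=6
step 6: T1 LOAD ⇒ load; ctr=6 reg=6
step 7: T1 CAS ⇒ ok; ctr=7 reg=6
step 8: T1 LOAD ⇒ load; ctr=7 reg=7
step 9: T0 CAS ⇒ retry; ctr=7 reg=6
step 10: T1 CAS ⇒ ok; ctr=8 reg=7

T0 = (1, 1)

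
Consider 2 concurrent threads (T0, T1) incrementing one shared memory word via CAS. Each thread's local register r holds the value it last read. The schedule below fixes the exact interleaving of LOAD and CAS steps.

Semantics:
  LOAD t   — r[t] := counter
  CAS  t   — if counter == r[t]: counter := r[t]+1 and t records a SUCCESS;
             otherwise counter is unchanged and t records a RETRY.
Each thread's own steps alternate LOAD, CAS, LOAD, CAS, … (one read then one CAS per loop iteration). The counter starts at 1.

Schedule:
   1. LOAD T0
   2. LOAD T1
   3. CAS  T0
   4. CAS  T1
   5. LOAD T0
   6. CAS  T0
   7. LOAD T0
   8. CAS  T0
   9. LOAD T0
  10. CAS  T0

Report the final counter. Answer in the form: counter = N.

counter = 5

   1) LOAD T0:  M=1  r_T0=1
   2) LOAD T1:  M=1  r_T1=1
   3) CAS  T0:  M=2  r_T0=1 ✓
   4) CAS  T1:  M=2  r_T1=1 ✗
   5) LOAD T0:  M=2  r_T0=2
   6) CAS  T0:  M=3  r_T0=2 ✓
   7) LOAD T0:  M=3  r_T0=3
   8) CAS  T0:  M=4  r_T0=3 ✓
   9) LOAD T0:  M=4  r_T0=4
  10) CAS  T0:  M=5  r_T0=4 ✓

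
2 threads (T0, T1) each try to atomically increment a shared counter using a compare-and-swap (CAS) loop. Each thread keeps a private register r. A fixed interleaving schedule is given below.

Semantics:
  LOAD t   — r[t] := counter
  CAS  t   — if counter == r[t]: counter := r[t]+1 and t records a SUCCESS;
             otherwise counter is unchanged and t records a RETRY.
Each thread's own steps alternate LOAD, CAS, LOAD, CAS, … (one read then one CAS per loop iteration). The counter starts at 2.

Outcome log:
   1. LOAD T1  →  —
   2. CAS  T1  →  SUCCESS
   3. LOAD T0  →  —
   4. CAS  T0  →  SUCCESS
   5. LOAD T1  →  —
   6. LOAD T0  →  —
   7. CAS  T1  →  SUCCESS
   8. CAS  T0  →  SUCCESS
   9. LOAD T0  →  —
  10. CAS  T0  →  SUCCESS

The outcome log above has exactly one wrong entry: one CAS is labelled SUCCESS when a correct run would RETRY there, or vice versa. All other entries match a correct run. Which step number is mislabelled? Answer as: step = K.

Correct run:
step 1: T1 LOAD ⇒ load; ctr=2 reg=2
step 2: T1 CAS ⇒ ok; ctr=3 reg=2
step 3: T0 LOAD ⇒ load; ctr=3 reg=3
step 4: T0 CAS ⇒ ok; ctr=4 reg=3
step 5: T1 LOAD ⇒ load; ctr=4 reg=4
step 6: T0 LOAD ⇒ load; ctr=4 reg=4
step 7: T1 CAS ⇒ ok; ctr=5 reg=4
step 8: T0 CAS ⇒ retry; ctr=5 reg=4
step 9: T0 LOAD ⇒ load; ctr=5 reg=5
step 10: T0 CAS ⇒ ok; ctr=6 reg=5
Flip is step 8.

step = 8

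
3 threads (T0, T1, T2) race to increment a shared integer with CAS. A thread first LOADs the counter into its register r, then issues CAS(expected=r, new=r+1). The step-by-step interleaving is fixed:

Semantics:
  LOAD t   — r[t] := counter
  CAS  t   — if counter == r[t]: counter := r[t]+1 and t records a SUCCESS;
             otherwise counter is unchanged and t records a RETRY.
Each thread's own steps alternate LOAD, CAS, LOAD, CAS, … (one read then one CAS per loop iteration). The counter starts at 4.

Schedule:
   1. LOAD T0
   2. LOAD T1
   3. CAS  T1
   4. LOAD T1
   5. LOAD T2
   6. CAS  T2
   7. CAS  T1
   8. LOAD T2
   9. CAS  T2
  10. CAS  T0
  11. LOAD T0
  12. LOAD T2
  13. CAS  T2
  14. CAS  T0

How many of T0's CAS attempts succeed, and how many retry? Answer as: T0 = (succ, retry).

T0 = (0, 2)

step 1: T0 LOAD ⇒ load; ctr=4 reg=4
step 2: T1 LOAD ⇒ load; ctr=4 reg=4
step 3: T1 CAS ⇒ ok; ctr=5 reg=4
step 4: T1 LOAD ⇒ load; ctr=5 reg=5
step 5: T2 LOAD ⇒ load; ctr=5 reg=5
step 6: T2 CAS ⇒ ok; ctr=6 reg=5
step 7: T1 CAS ⇒ retry; ctr=6 reg=5
step 8: T2 LOAD ⇒ load; ctr=6 reg=6
step 9: T2 CAS ⇒ ok; ctr=7 reg=6
step 10: T0 CAS ⇒ retry; ctr=7 reg=4
step 11: T0 LOAD ⇒ load; ctr=7 reg=7
step 12: T2 LOAD ⇒ load; ctr=7 reg=7
step 13: T2 CAS ⇒ ok; ctr=8 reg=7
step 14: T0 CAS ⇒ retry; ctr=8 reg=7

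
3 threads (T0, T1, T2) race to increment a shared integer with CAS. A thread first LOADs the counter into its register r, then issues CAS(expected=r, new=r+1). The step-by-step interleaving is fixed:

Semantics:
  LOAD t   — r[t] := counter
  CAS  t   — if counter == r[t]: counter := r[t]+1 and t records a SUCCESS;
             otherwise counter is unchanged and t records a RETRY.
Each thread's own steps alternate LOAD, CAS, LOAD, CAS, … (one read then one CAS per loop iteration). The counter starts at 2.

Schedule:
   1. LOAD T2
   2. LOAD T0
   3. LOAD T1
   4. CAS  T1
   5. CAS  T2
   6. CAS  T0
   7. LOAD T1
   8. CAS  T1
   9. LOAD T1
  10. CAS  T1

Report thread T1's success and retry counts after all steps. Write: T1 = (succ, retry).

1. LOAD T2 → mem=2 r[T2]=2 [LOAD]
2. LOAD T0 → mem=2 r[T0]=2 [LOAD]
3. LOAD T1 → mem=2 r[T1]=2 [LOAD]
4. CAS T1 → mem=3 r[T1]=2 [OK]
5. CAS T2 → mem=3 r[T2]=2 [RETRY]
6. CAS T0 → mem=3 r[T0]=2 [RETRY]
7. LOAD T1 → mem=3 r[T1]=3 [LOAD]
8. CAS T1 → mem=4 r[T1]=3 [OK]
9. LOAD T1 → mem=4 r[T1]=4 [LOAD]
10. CAS T1 → mem=5 r[T1]=4 [OK]

T1 = (3, 0)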